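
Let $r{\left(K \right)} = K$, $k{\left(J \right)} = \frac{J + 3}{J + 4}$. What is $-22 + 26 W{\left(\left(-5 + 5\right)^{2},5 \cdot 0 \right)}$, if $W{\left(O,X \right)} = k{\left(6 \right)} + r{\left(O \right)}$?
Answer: $\frac{7}{5} \approx 1.4$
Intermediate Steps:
$k{\left(J \right)} = \frac{3 + J}{4 + J}$
$W{\left(O,X \right)} = \frac{9}{10} + O$ ($W{\left(O,X \right)} = \frac{3 + 6}{4 + 6} + O = \frac{1}{10} \cdot 9 + O = \frac{9}{10} + O$)
$-22 + 26 W{\left(\left(-5 + 5\right)^{2},5 \cdot 0 \right)} = -22 + 26 \left(\frac{9}{10} + \left(-5 + 5\right)^{2}\right) = -22 + 26 \left(\frac{9}{10} + 0^{2}\right) = -22 + 26 \left(\frac{9}{10} + 0\right) = -22 + 26 \cdot \frac{9}{10} = -22 + \frac{117}{5} = \frac{7}{5}$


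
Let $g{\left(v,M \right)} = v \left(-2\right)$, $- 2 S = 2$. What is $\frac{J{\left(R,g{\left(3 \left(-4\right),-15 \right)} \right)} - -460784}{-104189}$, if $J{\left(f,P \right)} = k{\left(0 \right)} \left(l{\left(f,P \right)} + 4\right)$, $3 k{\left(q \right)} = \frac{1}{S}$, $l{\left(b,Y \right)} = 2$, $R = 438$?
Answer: $- \frac{460782}{104189} \approx -4.4226$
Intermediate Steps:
$S = -1$ ($S = \left(- \frac{1}{2}\right) 2 = -1$)
$k{\left(q \right)} = - \frac{1}{3}$ ($k{\left(q \right)} = \frac{1}{3 \left(-1\right)} = \frac{1}{3} \left(-1\right) = - \frac{1}{3}$)
$g{\left(v,M \right)} = - 2 v$
$J{\left(f,P \right)} = -2$ ($J{\left(f,P \right)} = - \frac{2 + 4}{3} = \left(- \frac{1}{3}\right) 6 = -2$)
$\frac{J{\left(R,g{\left(3 \left(-4\right),-15 \right)} \right)} - -460784}{-104189} = \frac{-2 - -460784}{-104189} = \left(-2 + 460784\right) \left(- \frac{1}{104189}\right) = 460782 \left(- \frac{1}{104189}\right) = - \frac{460782}{104189}$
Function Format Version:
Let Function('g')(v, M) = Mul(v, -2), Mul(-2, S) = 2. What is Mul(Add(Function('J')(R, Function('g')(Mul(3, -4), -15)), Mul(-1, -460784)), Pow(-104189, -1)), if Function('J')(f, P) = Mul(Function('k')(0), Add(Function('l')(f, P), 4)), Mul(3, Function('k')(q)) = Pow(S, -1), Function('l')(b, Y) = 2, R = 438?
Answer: Rational(-460782, 104189) ≈ -4.4226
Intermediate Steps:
S = -1 (S = Mul(Rational(-1, 2), 2) = -1)
Function('k')(q) = Rational(-1, 3) (Function('k')(q) = Mul(Rational(1, 3), Pow(-1, -1)) = Mul(Rational(1, 3), -1) = Rational(-1, 3))
Function('g')(v, M) = Mul(-2, v)
Function('J')(f, P) = -2 (Function('J')(f, P) = Mul(Rational(-1, 3), Add(2, 4)) = Mul(Rational(-1, 3), 6) = -2)
Mul(Add(Function('J')(R, Function('g')(Mul(3, -4), -15)), Mul(-1, -460784)), Pow(-104189, -1)) = Mul(Add(-2, Mul(-1, -460784)), Pow(-104189, -1)) = Mul(Add(-2, 460784), Rational(-1, 104189)) = Mul(460782, Rational(-1, 104189)) = Rational(-460782, 104189)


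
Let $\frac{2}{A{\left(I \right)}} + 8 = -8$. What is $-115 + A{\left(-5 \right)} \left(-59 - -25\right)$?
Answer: $- \frac{443}{4} \approx -110.75$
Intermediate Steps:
$A{\left(I \right)} = - \frac{1}{8}$ ($A{\left(I \right)} = \frac{2}{-8 - 8} = \frac{2}{-16} = 2 \left(- \frac{1}{16}\right) = - \frac{1}{8}$)
$-115 + A{\left(-5 \right)} \left(-59 - -25\right) = -115 - \frac{-59 - -25}{8} = -115 - \frac{-59 + 25}{8} = -115 - - \frac{17}{4} = -115 + \frac{17}{4} = - \frac{443}{4}$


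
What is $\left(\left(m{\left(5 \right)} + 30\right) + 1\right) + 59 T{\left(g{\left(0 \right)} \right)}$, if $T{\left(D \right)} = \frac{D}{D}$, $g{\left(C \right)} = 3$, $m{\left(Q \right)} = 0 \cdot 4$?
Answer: $90$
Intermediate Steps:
$m{\left(Q \right)} = 0$
$T{\left(D \right)} = 1$
$\left(\left(m{\left(5 \right)} + 30\right) + 1\right) + 59 T{\left(g{\left(0 \right)} \right)} = \left(\left(0 + 30\right) + 1\right) + 59 \cdot 1 = \left(30 + 1\right) + 59 = 31 + 59 = 90$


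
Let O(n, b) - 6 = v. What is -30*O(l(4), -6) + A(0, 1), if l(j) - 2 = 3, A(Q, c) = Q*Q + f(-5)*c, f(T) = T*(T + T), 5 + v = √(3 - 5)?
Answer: 20 - 30*I*√2 ≈ 20.0 - 42.426*I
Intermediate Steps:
v = -5 + I*√2 (v = -5 + √(3 - 5) = -5 + √(-2) = -5 + I*√2 ≈ -5.0 + 1.4142*I)
f(T) = 2*T² (f(T) = T*(2*T) = 2*T²)
A(Q, c) = Q² + 50*c (A(Q, c) = Q*Q + (2*(-5)²)*c = Q² + (2*25)*c = Q² + 50*c)
l(j) = 5 (l(j) = 2 + 3 = 5)
O(n, b) = 1 + I*√2 (O(n, b) = 6 + (-5 + I*√2) = 1 + I*√2)
-30*O(l(4), -6) + A(0, 1) = -30*(1 + I*√2) + (0² + 50*1) = (-30 - 30*I*√2) + (0 + 50) = (-30 - 30*I*√2) + 50 = 20 - 30*I*√2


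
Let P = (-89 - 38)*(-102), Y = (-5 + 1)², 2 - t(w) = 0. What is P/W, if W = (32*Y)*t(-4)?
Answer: 6477/512 ≈ 12.650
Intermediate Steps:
t(w) = 2 (t(w) = 2 - 1*0 = 2 + 0 = 2)
Y = 16 (Y = (-4)² = 16)
W = 1024 (W = (32*16)*2 = 512*2 = 1024)
P = 12954 (P = -127*(-102) = 12954)
P/W = 12954/1024 = 12954*(1/1024) = 6477/512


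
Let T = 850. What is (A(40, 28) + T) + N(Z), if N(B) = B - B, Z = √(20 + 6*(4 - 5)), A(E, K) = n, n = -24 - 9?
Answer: 817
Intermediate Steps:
n = -33
A(E, K) = -33
Z = √14 (Z = √(20 + 6*(-1)) = √(20 - 6) = √14 ≈ 3.7417)
N(B) = 0
(A(40, 28) + T) + N(Z) = (-33 + 850) + 0 = 817 + 0 = 817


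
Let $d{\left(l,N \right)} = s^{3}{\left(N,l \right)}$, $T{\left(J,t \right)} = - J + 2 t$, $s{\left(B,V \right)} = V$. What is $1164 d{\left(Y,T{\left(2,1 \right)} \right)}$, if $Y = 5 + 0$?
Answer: $145500$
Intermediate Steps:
$Y = 5$
$d{\left(l,N \right)} = l^{3}$
$1164 d{\left(Y,T{\left(2,1 \right)} \right)} = 1164 \cdot 5^{3} = 1164 \cdot 125 = 145500$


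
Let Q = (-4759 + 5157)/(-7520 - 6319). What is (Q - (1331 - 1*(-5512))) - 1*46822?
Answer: -742670333/13839 ≈ -53665.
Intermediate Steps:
Q = -398/13839 (Q = 398/(-13839) = 398*(-1/13839) = -398/13839 ≈ -0.028759)
(Q - (1331 - 1*(-5512))) - 1*46822 = (-398/13839 - (1331 - 1*(-5512))) - 1*46822 = (-398/13839 - (1331 + 5512)) - 46822 = (-398/13839 - 1*6843) - 46822 = (-398/13839 - 6843) - 46822 = -94700675/13839 - 46822 = -742670333/13839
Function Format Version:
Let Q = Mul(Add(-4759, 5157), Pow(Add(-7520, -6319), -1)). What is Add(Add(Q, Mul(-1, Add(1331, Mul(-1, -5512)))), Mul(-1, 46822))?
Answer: Rational(-742670333, 13839) ≈ -53665.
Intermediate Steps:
Q = Rational(-398, 13839) (Q = Mul(398, Pow(-13839, -1)) = Mul(398, Rational(-1, 13839)) = Rational(-398, 13839) ≈ -0.028759)
Add(Add(Q, Mul(-1, Add(1331, Mul(-1, -5512)))), Mul(-1, 46822)) = Add(Add(Rational(-398, 13839), Mul(-1, Add(1331, Mul(-1, -5512)))), Mul(-1, 46822)) = Add(Add(Rational(-398, 13839), Mul(-1, Add(1331, 5512))), -46822) = Add(Add(Rational(-398, 13839), Mul(-1, 6843)), -46822) = Add(Add(Rational(-398, 13839), -6843), -46822) = Add(Rational(-94700675, 13839), -46822) = Rational(-742670333, 13839)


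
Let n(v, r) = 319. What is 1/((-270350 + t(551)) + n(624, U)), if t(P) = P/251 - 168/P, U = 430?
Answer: -138301/37345295898 ≈ -3.7033e-6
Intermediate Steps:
t(P) = -168/P + P/251 (t(P) = P*(1/251) - 168/P = P/251 - 168/P = -168/P + P/251)
1/((-270350 + t(551)) + n(624, U)) = 1/((-270350 + (-168/551 + (1/251)*551)) + 319) = 1/((-270350 + (-168*1/551 + 551/251)) + 319) = 1/((-270350 + (-168/551 + 551/251)) + 319) = 1/((-270350 + 261433/138301) + 319) = 1/(-37389413917/138301 + 319) = 1/(-37345295898/138301) = -138301/37345295898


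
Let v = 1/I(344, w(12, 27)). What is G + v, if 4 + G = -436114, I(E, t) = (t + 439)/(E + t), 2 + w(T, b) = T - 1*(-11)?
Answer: -40122783/92 ≈ -4.3612e+5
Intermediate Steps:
w(T, b) = 9 + T (w(T, b) = -2 + (T - 1*(-11)) = -2 + (T + 11) = -2 + (11 + T) = 9 + T)
I(E, t) = (439 + t)/(E + t)
G = -436118 (G = -4 - 436114 = -436118)
v = 73/92 (v = 1/((439 + (9 + 12))/(344 + (9 + 12))) = 1/((439 + 21)/(344 + 21)) = 1/(460/365) = 1/((1/365)*460) = 1/(92/73) = 73/92 ≈ 0.79348)
G + v = -436118 + 73/92 = -40122783/92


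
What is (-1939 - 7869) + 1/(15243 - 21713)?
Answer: -63457761/6470 ≈ -9808.0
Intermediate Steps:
(-1939 - 7869) + 1/(15243 - 21713) = -9808 + 1/(-6470) = -9808 - 1/6470 = -63457761/6470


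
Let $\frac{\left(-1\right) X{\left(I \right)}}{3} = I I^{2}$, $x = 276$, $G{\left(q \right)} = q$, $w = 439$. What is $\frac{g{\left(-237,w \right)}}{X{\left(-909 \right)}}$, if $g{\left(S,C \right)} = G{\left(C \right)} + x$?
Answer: $\frac{715}{2253268287} \approx 3.1732 \cdot 10^{-7}$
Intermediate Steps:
$X{\left(I \right)} = - 3 I^{3}$ ($X{\left(I \right)} = - 3 I I^{2} = - 3 I^{3}$)
$g{\left(S,C \right)} = 276 + C$ ($g{\left(S,C \right)} = C + 276 = 276 + C$)
$\frac{g{\left(-237,w \right)}}{X{\left(-909 \right)}} = \frac{276 + 439}{\left(-3\right) \left(-909\right)^{3}} = \frac{715}{\left(-3\right) \left(-751089429\right)} = \frac{715}{2253268287}$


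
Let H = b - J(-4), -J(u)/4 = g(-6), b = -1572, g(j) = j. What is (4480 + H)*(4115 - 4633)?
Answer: -1493912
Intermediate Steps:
J(u) = 24 (J(u) = -4*(-6) = 24)
H = -1596 (H = -1572 - 1*24 = -1572 - 24 = -1596)
(4480 + H)*(4115 - 4633) = (4480 - 1596)*(4115 - 4633) = 2884*(-518) = -1493912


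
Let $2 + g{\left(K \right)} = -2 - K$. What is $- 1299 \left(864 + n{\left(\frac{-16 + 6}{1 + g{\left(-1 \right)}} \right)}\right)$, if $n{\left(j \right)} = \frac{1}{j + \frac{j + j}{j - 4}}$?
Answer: $- \frac{5612113}{5} \approx -1.1224 \cdot 10^{6}$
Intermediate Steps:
$g{\left(K \right)} = -4 - K$ ($g{\left(K \right)} = -2 - \left(2 + K\right) = -4 - K$)
$n{\left(j \right)} = \frac{1}{j + \frac{2 j}{-4 + j}}$
$- 1299 \left(864 + n{\left(\frac{-16 + 6}{1 + g{\left(-1 \right)}} \right)}\right) = - 1299 \left(864 + \frac{-4 + \frac{-16 + 6}{1 - 3}}{\frac{-16 + 6}{1 - 3} \left(-2 + \frac{-16 + 6}{1 - 3}\right)}\right) = - 1299 \left(864 + \frac{-4 - \frac{10}{1 + \left(-4 + 1\right)}}{- \frac{10}{1 + \left(-4 + 1\right)} \left(-2 - \frac{10}{1 + \left(-4 + 1\right)}\right)}\right) = - 1299 \left(864 + \frac{-4 - \frac{10}{1 - 3}}{- \frac{10}{1 - 3} \left(-2 - \frac{10}{1 - 3}\right)}\right) = - 1299 \left(864 + \frac{-4 - \frac{10}{-2}}{- \frac{10}{-2} \left(-2 - \frac{10}{-2}\right)}\right) = - 1299 \left(864 + \frac{-4 - -5}{\left(-10\right) \left(- \frac{1}{2}\right) \left(-2 - -5\right)}\right) = - 1299 \left(864 + \frac{-4 + 5}{5 \left(-2 + 5\right)}\right) = - 1299 \left(864 + \frac{1}{5} \cdot \frac{1}{3} \cdot 1\right) = - 1299 \left(864 + \frac{1}{15}\right) = \left(-1299\right) \frac{12961}{15} = - \frac{5612113}{5}$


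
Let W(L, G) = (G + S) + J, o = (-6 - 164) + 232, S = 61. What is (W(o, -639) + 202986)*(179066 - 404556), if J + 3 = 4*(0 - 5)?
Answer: -45635793650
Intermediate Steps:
J = -23 (J = -3 + 4*(0 - 5) = -3 + 4*(-5) = -3 - 20 = -23)
o = 62 (o = -170 + 232 = 62)
W(L, G) = 38 + G (W(L, G) = (G + 61) - 23 = (61 + G) - 23 = 38 + G)
(W(o, -639) + 202986)*(179066 - 404556) = ((38 - 639) + 202986)*(179066 - 404556) = (-601 + 202986)*(-225490) = 202385*(-225490) = -45635793650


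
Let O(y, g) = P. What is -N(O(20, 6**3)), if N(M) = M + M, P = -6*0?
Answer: 0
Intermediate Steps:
P = 0
O(y, g) = 0
N(M) = 2*M
-N(O(20, 6**3)) = -2*0 = -1*0 = 0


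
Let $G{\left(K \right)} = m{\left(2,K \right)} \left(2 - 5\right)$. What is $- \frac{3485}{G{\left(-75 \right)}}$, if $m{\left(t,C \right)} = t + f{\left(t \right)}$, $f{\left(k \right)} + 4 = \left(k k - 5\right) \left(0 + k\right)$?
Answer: $- \frac{3485}{12} \approx -290.42$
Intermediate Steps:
$f{\left(k \right)} = -4 + k \left(-5 + k^{2}\right)$ ($f{\left(k \right)} = -4 + \left(k k - 5\right) \left(0 + k\right) = -4 + \left(k^{2} - 5\right) k = -4 + \left(-5 + k^{2}\right) k = -4 + k \left(-5 + k^{2}\right)$)
$m{\left(t,C \right)} = -4 + t^{3} - 4 t$ ($m{\left(t,C \right)} = t - \left(4 - t^{3} + 5 t\right) = -4 + t^{3} - 4 t$)
$G{\left(K \right)} = 12$ ($G{\left(K \right)} = \left(-4 + 2^{3} - 8\right) \left(2 - 5\right) = \left(-4 + 8 - 8\right) \left(-3\right) = \left(-4\right) \left(-3\right) = 12$)
$- \frac{3485}{G{\left(-75 \right)}} = - \frac{3485}{12}$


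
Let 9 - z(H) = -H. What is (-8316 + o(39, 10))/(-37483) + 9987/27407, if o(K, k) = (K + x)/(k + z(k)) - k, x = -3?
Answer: 17472482035/29791600849 ≈ 0.58649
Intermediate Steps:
z(H) = 9 + H (z(H) = 9 - (-1)*H = 9 + H)
o(K, k) = -k + (-3 + K)/(9 + 2*k) (o(K, k) = (K - 3)/(k + (9 + k)) - k = (-3 + K)/(9 + 2*k) - k = -k + (-3 + K)/(9 + 2*k))
(-8316 + o(39, 10))/(-37483) + 9987/27407 = (-8316 + (-3 + 39 - 1*10² - 1*10*(9 + 10))/(9 + 2*10))/(-37483) + 9987/27407 = (-8316 + (-3 + 39 - 1*100 - 1*10*19)/(9 + 20))*(-1/37483) + 9987*(1/27407) = (-8316 + (-3 + 39 - 100 - 190)/29)*(-1/37483) + 9987/27407 = (-8316 + (1/29)*(-254))*(-1/37483) + 9987/27407 = (-8316 - 254/29)*(-1/37483) + 9987/27407 = -241418/29*(-1/37483) + 9987/27407 = 241418/1087007 + 9987/27407 = 17472482035/29791600849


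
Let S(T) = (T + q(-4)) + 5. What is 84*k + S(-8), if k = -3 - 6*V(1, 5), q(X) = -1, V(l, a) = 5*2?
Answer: -5296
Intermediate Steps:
V(l, a) = 10
S(T) = 4 + T (S(T) = (T - 1) + 5 = (-1 + T) + 5 = 4 + T)
k = -63 (k = -3 - 6*10 = -3 - 60 = -63)
84*k + S(-8) = 84*(-63) + (4 - 8) = -5292 - 4 = -5296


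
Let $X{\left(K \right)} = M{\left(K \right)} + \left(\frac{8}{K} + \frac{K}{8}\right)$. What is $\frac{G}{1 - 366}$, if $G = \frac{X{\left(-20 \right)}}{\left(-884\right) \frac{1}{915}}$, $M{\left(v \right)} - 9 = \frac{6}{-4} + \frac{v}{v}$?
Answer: $\frac{1281}{80665} \approx 0.01588$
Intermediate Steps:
$M{\left(v \right)} = \frac{17}{2}$ ($M{\left(v \right)} = 9 + \left(\frac{6}{-4} + \frac{v}{v}\right) = 9 + \left(6 \left(- \frac{1}{4}\right) + 1\right) = 9 + \left(- \frac{3}{2} + 1\right) = 9 - \frac{1}{2} = \frac{17}{2}$)
$X{\left(K \right)} = \frac{17}{2} + \frac{8}{K} + \frac{K}{8}$ ($X{\left(K \right)} = \frac{17}{2} + \left(\frac{8}{K} + \frac{K}{8}\right) = \frac{17}{2} + \frac{8}{K} + \frac{K}{8}$)
$G = - \frac{1281}{221}$ ($G = \frac{\frac{1}{8} \frac{1}{-20} \left(64 - 20 \left(68 - 20\right)\right)}{\left(-884\right) \frac{1}{915}} = \frac{\frac{1}{8} \left(- \frac{1}{20}\right) \left(64 - 960\right)}{\left(-884\right) \frac{1}{915}} = \frac{\frac{1}{8} \left(- \frac{1}{20}\right) \left(64 - 960\right)}{- \frac{884}{915}} = \frac{1}{8} \left(- \frac{1}{20}\right) \left(-896\right) \left(- \frac{915}{884}\right) = \frac{28}{5} \left(- \frac{915}{884}\right) = - \frac{1281}{221} \approx -5.7964$)
$\frac{G}{1 - 366} = - \frac{1281}{221 \left(1 - 366\right)} = - \frac{1281}{221 \left(-365\right)} = \left(- \frac{1281}{221}\right) \left(- \frac{1}{365}\right) = \frac{1281}{80665}$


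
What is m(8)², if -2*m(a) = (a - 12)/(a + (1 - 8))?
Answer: 4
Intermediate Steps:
m(a) = -(-12 + a)/(2*(-7 + a)) (m(a) = -(a - 12)/(2*(a + (1 - 8))) = -(-12 + a)/(2*(a - 7)) = -(-12 + a)/(2*(-7 + a)))
m(8)² = ((12 - 1*8)/(2*(-7 + 8)))² = ((½)*(12 - 8)/1)² = ((½)*1*4)² = 2² = 4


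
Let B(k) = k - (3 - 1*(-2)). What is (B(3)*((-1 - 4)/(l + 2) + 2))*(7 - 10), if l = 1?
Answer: 2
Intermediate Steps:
B(k) = -5 + k (B(k) = k - (3 + 2) = k - 1*5 = k - 5 = -5 + k)
(B(3)*((-1 - 4)/(l + 2) + 2))*(7 - 10) = ((-5 + 3)*((-1 - 4)/(1 + 2) + 2))*(7 - 10) = -2*(-5/3 + 2)*(-3) = -2*⅓*(-3) = -⅔*(-3) = 2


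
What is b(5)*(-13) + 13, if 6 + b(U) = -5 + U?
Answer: 91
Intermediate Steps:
b(U) = -11 + U (b(U) = -6 + (-5 + U) = -11 + U)
b(5)*(-13) + 13 = (-11 + 5)*(-13) + 13 = -6*(-13) + 13 = 78 + 13 = 91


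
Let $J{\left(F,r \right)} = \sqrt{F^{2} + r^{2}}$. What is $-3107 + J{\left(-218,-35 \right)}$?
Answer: $-3107 + 41 \sqrt{29} \approx -2886.2$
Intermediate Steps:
$-3107 + J{\left(-218,-35 \right)} = -3107 + \sqrt{\left(-218\right)^{2} + \left(-35\right)^{2}} = -3107 + \sqrt{47524 + 1225} = -3107 + \sqrt{48749} = -3107 + 41 \sqrt{29}$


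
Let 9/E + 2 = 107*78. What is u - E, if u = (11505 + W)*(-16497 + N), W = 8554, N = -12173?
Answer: -4798563726329/8344 ≈ -5.7509e+8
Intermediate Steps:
E = 9/8344 (E = 9/(-2 + 107*78) = 9/(-2 + 8346) = 9/8344 ≈ 0.0010786)
u = -575091530 (u = (11505 + 8554)*(-16497 - 12173) = 20059*(-28670) = -575091530)
u - E = -575091530 - 1*9/8344 = -575091530 - 9/8344 = -4798563726329/8344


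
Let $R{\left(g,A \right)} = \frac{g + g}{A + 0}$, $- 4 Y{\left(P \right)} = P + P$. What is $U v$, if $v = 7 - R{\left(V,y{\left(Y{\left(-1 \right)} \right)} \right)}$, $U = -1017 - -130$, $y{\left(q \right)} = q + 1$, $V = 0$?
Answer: $-6209$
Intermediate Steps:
$Y{\left(P \right)} = - \frac{P}{2}$ ($Y{\left(P \right)} = - \frac{P + P}{4} = - \frac{2 P}{4} = - \frac{P}{2}$)
$y{\left(q \right)} = 1 + q$
$R{\left(g,A \right)} = \frac{2 g}{A}$
$U = -887$ ($U = -1017 + 130 = -887$)
$v = 7$ ($v = 7 - 2 \cdot 0 \frac{1}{1 - - \frac{1}{2}} = 7 - 2 \cdot 0 \frac{1}{1 + \frac{1}{2}} = 7 - 2 \cdot 0 \frac{1}{\frac{3}{2}} = 7 - 2 \cdot 0 \cdot \frac{2}{3} = 7 - 0 = 7 + 0 = 7$)
$U v = \left(-887\right) 7 = -6209$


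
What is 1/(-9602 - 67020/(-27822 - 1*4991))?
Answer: -32813/315003406 ≈ -0.00010417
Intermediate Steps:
1/(-9602 - 67020/(-27822 - 1*4991)) = 1/(-9602 - 67020/(-27822 - 4991)) = 1/(-9602 - 67020/(-32813)) = 1/(-9602 - 67020*(-1/32813)) = 1/(-9602 + 67020/32813) = 1/(-315003406/32813) = -32813/315003406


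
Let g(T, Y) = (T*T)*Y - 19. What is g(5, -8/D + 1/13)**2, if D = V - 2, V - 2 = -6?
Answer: 401956/1521 ≈ 264.27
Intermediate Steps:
V = -4 (V = 2 - 6 = -4)
D = -6 (D = -4 - 2 = -6)
g(T, Y) = -19 + Y*T**2 (g(T, Y) = T**2*Y - 19 = Y*T**2 - 19 = -19 + Y*T**2)
g(5, -8/D + 1/13)**2 = (-19 + (-8/(-6) + 1/13)*5**2)**2 = (-19 + (-8*(-1/6) + 1*(1/13))*25)**2 = (-19 + (4/3 + 1/13)*25)**2 = (-19 + (55/39)*25)**2 = (-19 + 1375/39)**2 = (634/39)**2 = 401956/1521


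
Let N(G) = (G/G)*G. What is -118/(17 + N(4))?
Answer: -118/21 ≈ -5.6190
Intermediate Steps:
N(G) = G (N(G) = 1*G = G)
-118/(17 + N(4)) = -118/(17 + 4) = -118/21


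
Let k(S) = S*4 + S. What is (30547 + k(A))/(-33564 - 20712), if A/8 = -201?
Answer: -22507/54276 ≈ -0.41468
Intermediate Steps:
A = -1608 (A = 8*(-201) = -1608)
k(S) = 5*S (k(S) = 4*S + S = 5*S)
(30547 + k(A))/(-33564 - 20712) = (30547 + 5*(-1608))/(-33564 - 20712) = (30547 - 8040)/(-54276) = 22507*(-1/54276) = -22507/54276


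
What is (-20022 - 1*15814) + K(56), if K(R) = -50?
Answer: -35886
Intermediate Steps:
(-20022 - 1*15814) + K(56) = (-20022 - 1*15814) - 50 = (-20022 - 15814) - 50 = -35836 - 50 = -35886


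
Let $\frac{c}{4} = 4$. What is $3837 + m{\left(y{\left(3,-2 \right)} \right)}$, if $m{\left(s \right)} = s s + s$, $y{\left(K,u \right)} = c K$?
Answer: $6189$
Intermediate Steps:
$c = 16$ ($c = 4 \cdot 4 = 16$)
$y{\left(K,u \right)} = 16 K$
$m{\left(s \right)} = s + s^{2}$ ($m{\left(s \right)} = s^{2} + s = s + s^{2}$)
$3837 + m{\left(y{\left(3,-2 \right)} \right)} = 3837 + 16 \cdot 3 \left(1 + 16 \cdot 3\right) = 3837 + 48 \left(1 + 48\right) = 3837 + 48 \cdot 49 = 3837 + 2352 = 6189$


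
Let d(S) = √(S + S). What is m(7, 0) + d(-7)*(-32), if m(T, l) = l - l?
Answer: -32*I*√14 ≈ -119.73*I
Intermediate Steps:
d(S) = √2*√S (d(S) = √(2*S) = √2*√S)
m(T, l) = 0
m(7, 0) + d(-7)*(-32) = 0 + (√2*√(-7))*(-32) = 0 + (√2*(I*√7))*(-32) = 0 + (I*√14)*(-32) = 0 - 32*I*√14 = -32*I*√14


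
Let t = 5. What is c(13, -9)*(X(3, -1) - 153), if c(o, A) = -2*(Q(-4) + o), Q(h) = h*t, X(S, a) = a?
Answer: -2156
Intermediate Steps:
Q(h) = 5*h (Q(h) = h*5 = 5*h)
c(o, A) = 40 - 2*o (c(o, A) = -2*(5*(-4) + o) = -2*(-20 + o) = 40 - 2*o)
c(13, -9)*(X(3, -1) - 153) = (40 - 2*13)*(-1 - 153) = (40 - 26)*(-154) = 14*(-154) = -2156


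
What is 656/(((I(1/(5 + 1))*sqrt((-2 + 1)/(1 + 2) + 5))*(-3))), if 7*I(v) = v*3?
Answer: -656*sqrt(42)/3 ≈ -1417.1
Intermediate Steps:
I(v) = 3*v/7 (I(v) = (v*3)/7 = (3*v)/7 = 3*v/7)
656/(((I(1/(5 + 1))*sqrt((-2 + 1)/(1 + 2) + 5))*(-3))) = 656/((((3/(7*(5 + 1)))*sqrt((-2 + 1)/(1 + 2) + 5))*(-3))) = 656/(((((3/7)/6)*sqrt(-1/3 + 5))*(-3))) = 656/(((((3/7)*(1/6))*sqrt(-1*1/3 + 5))*(-3))) = 656/(((sqrt(-1/3 + 5)/14)*(-3))) = 656/(((sqrt(14/3)/14)*(-3))) = 656/((((sqrt(42)/3)/14)*(-3))) = 656/(((sqrt(42)/42)*(-3))) = 656/((-sqrt(42)/14)) = 656*(-sqrt(42)/3) = -656*sqrt(42)/3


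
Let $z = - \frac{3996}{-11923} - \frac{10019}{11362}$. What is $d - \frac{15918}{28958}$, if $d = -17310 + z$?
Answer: $- \frac{33954979324800389}{1961457475354} \approx -17311.0$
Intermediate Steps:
$z = - \frac{74053985}{135469126}$ ($z = \left(-3996\right) \left(- \frac{1}{11923}\right) - \frac{10019}{11362} = \frac{3996}{11923} - \frac{10019}{11362} = - \frac{74053985}{135469126} \approx -0.54665$)
$d = - \frac{2345044625045}{135469126}$ ($d = -17310 - \frac{74053985}{135469126} = - \frac{2345044625045}{135469126} \approx -17311.0$)
$d - \frac{15918}{28958} = - \frac{2345044625045}{135469126} - \frac{15918}{28958} = - \frac{2345044625045}{135469126} - \frac{7959}{14479} = - \frac{33954979324800389}{1961457475354}$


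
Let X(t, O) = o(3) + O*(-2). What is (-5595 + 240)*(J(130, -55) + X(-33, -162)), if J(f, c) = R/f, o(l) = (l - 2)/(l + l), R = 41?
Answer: -22588818/13 ≈ -1.7376e+6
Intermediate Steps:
o(l) = (-2 + l)/(2*l) (o(l) = (-2 + l)/((2*l)) = (-2 + l)*(1/(2*l)) = (-2 + l)/(2*l))
J(f, c) = 41/f
X(t, O) = ⅙ - 2*O (X(t, O) = (½)*(-2 + 3)/3 + O*(-2) = (½)*(⅓)*1 - 2*O = ⅙ - 2*O)
(-5595 + 240)*(J(130, -55) + X(-33, -162)) = (-5595 + 240)*(41/130 + (⅙ - 2*(-162))) = -5355*(41*(1/130) + (⅙ + 324)) = -5355*(41/130 + 1945/6) = -5355*63274/195 = -22588818/13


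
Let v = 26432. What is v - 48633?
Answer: -22201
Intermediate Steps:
v - 48633 = 26432 - 48633 = -22201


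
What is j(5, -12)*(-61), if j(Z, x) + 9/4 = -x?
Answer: -2379/4 ≈ -594.75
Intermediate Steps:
j(Z, x) = -9/4 - x
j(5, -12)*(-61) = (-9/4 - 1*(-12))*(-61) = (-9/4 + 12)*(-61) = (39/4)*(-61) = -2379/4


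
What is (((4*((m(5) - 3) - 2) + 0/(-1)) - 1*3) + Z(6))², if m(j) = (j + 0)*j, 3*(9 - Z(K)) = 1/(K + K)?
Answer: 9579025/1296 ≈ 7391.2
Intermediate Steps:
Z(K) = 9 - 1/(6*K) (Z(K) = 9 - 1/(3*(K + K)) = 9 - 1/(2*K)/3 = 9 - 1/(6*K))
m(j) = j² (m(j) = j*j = j²)
(((4*((m(5) - 3) - 2) + 0/(-1)) - 1*3) + Z(6))² = (((4*((5² - 3) - 2) + 0/(-1)) - 1*3) + (9 - ⅙/6))² = (((4*((25 - 3) - 2) + 0*(-1)) - 3) + (9 - ⅙*⅙))² = (((4*(22 - 2) + 0) - 3) + (9 - 1/36))² = (((4*20 + 0) - 3) + 323/36)² = (((80 + 0) - 3) + 323/36)² = ((80 - 3) + 323/36)² = (77 + 323/36)² = (3095/36)² = 9579025/1296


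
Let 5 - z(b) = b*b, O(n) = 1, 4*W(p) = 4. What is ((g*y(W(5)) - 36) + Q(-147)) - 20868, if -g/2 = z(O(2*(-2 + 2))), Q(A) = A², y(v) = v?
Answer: 697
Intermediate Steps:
W(p) = 1 (W(p) = (¼)*4 = 1)
z(b) = 5 - b² (z(b) = 5 - b*b = 5 - b²)
g = -8 (g = -2*(5 - 1*1²) = -2*(5 - 1*1) = -2*(5 - 1) = -2*4 = -8)
((g*y(W(5)) - 36) + Q(-147)) - 20868 = ((-8*1 - 36) + (-147)²) - 20868 = ((-8 - 36) + 21609) - 20868 = (-44 + 21609) - 20868 = 21565 - 20868 = 697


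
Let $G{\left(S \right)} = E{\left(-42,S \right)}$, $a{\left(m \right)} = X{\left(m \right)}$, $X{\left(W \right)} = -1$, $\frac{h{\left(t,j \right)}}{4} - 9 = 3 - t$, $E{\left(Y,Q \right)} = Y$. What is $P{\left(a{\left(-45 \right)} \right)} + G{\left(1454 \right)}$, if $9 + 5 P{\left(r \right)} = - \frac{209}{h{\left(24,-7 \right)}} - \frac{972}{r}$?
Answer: $\frac{36353}{240} \approx 151.47$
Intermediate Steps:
$h{\left(t,j \right)} = 48 - 4 t$ ($h{\left(t,j \right)} = 36 + 4 \left(3 - t\right) = 36 - \left(-12 + 4 t\right) = 48 - 4 t$)
$a{\left(m \right)} = -1$
$G{\left(S \right)} = -42$
$P{\left(r \right)} = - \frac{223}{240} - \frac{972}{5 r}$ ($P{\left(r \right)} = - \frac{9}{5} + \frac{- \frac{209}{48 - 96} - \frac{972}{r}}{5} = - \frac{9}{5} + \frac{- \frac{209}{-48} - \frac{972}{r}}{5} = - \frac{9}{5} + \frac{\left(-209\right) \left(- \frac{1}{48}\right) - \frac{972}{r}}{5} = - \frac{9}{5} + \frac{\frac{209}{48} - \frac{972}{r}}{5} = - \frac{9}{5} + \left(\frac{209}{240} - \frac{972}{5 r}\right) = - \frac{223}{240} - \frac{972}{5 r}$)
$P{\left(a{\left(-45 \right)} \right)} + G{\left(1454 \right)} = \frac{-46656 - -223}{240 \left(-1\right)} - 42 = \frac{1}{240} \left(-1\right) \left(-46656 + 223\right) - 42 = \frac{1}{240} \left(-1\right) \left(-46433\right) - 42 = \frac{46433}{240} - 42 = \frac{36353}{240}$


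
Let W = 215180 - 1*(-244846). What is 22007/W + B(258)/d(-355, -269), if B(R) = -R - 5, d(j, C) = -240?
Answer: 21044753/18401040 ≈ 1.1437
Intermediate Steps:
W = 460026 (W = 215180 + 244846 = 460026)
B(R) = -5 - R
22007/W + B(258)/d(-355, -269) = 22007/460026 + (-5 - 1*258)/(-240) = 22007*(1/460026) + (-5 - 258)*(-1/240) = 22007/460026 - 263*(-1/240) = 22007/460026 + 263/240 = 21044753/18401040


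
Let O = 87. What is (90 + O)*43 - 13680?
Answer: -6069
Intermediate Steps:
(90 + O)*43 - 13680 = (90 + 87)*43 - 13680 = 177*43 - 13680 = 7611 - 13680 = -6069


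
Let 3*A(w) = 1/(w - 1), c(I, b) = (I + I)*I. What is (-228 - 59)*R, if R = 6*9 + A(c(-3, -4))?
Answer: -790685/51 ≈ -15504.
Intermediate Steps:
c(I, b) = 2*I² (c(I, b) = (2*I)*I = 2*I²)
A(w) = 1/(3*(-1 + w)) (A(w) = 1/(3*(w - 1)) = 1/(3*(-1 + w)))
R = 2755/51 (R = 6*9 + 1/(3*(-1 + 2*(-3)²)) = 54 + 1/(3*(-1 + 2*9)) = 54 + 1/(3*(-1 + 18)) = 54 + (⅓)/17 = 54 + (⅓)*(1/17) = 54 + 1/51 = 2755/51 ≈ 54.020)
(-228 - 59)*R = (-228 - 59)*(2755/51) = -287*2755/51 = -790685/51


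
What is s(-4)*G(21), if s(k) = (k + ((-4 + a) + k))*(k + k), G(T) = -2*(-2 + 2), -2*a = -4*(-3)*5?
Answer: 0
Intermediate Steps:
a = -30 (a = -(-4*(-3))*5/2 = -6*5 = -1/2*60 = -30)
G(T) = 0 (G(T) = -2*0 = 0)
s(k) = 2*k*(-34 + 2*k) (s(k) = (k + ((-4 - 30) + k))*(k + k) = (k + (-34 + k))*(2*k) = (-34 + 2*k)*(2*k) = 2*k*(-34 + 2*k))
s(-4)*G(21) = (4*(-4)*(-17 - 4))*0 = (4*(-4)*(-21))*0 = 336*0 = 0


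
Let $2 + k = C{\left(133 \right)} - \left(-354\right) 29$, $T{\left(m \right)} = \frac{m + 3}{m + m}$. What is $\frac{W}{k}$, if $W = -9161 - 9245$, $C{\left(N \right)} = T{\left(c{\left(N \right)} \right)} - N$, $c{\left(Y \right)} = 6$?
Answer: $- \frac{73624}{40527} \approx -1.8167$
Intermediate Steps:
$T{\left(m \right)} = \frac{3 + m}{2 m}$
$C{\left(N \right)} = \frac{3}{4} - N$ ($C{\left(N \right)} = \frac{3 + 6}{2 \cdot 6} - N = \frac{1}{2} \cdot \frac{1}{6} \cdot 9 - N = \frac{3}{4} - N$)
$W = -18406$ ($W = -9161 - 9245 = -18406$)
$k = \frac{40527}{4}$ ($k = -2 + \left(\left(\frac{3}{4} - 133\right) - \left(-354\right) 29\right) = -2 + \left(\left(\frac{3}{4} - 133\right) - -10266\right) = -2 + \left(- \frac{529}{4} + 10266\right) = -2 + \frac{40535}{4} = \frac{40527}{4} \approx 10132.0$)
$\frac{W}{k} = - \frac{18406}{\frac{40527}{4}} = \left(-18406\right) \frac{4}{40527} = - \frac{73624}{40527}$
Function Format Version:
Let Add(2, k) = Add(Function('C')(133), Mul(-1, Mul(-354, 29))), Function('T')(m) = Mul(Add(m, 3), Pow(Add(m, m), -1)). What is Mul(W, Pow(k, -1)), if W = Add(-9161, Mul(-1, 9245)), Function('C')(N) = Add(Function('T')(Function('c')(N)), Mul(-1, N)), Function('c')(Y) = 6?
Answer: Rational(-73624, 40527) ≈ -1.8167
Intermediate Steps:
Function('T')(m) = Mul(Rational(1, 2), Pow(m, -1), Add(3, m)) (Function('T')(m) = Mul(Add(3, m), Pow(Mul(2, m), -1)) = Mul(Add(3, m), Mul(Rational(1, 2), Pow(m, -1))) = Mul(Rational(1, 2), Pow(m, -1), Add(3, m)))
Function('C')(N) = Add(Rational(3, 4), Mul(-1, N)) (Function('C')(N) = Add(Mul(Rational(1, 2), Pow(6, -1), Add(3, 6)), Mul(-1, N)) = Add(Mul(Rational(1, 2), Rational(1, 6), 9), Mul(-1, N)) = Add(Rational(3, 4), Mul(-1, N)))
W = -18406 (W = Add(-9161, -9245) = -18406)
k = Rational(40527, 4) (k = Add(-2, Add(Add(Rational(3, 4), Mul(-1, 133)), Mul(-1, Mul(-354, 29)))) = Add(-2, Add(Add(Rational(3, 4), -133), Mul(-1, -10266))) = Add(-2, Add(Rational(-529, 4), 10266)) = Add(-2, Rational(40535, 4)) = Rational(40527, 4) ≈ 10132.)
Mul(W, Pow(k, -1)) = Mul(-18406, Pow(Rational(40527, 4), -1)) = Mul(-18406, Rational(4, 40527)) = Rational(-73624, 40527)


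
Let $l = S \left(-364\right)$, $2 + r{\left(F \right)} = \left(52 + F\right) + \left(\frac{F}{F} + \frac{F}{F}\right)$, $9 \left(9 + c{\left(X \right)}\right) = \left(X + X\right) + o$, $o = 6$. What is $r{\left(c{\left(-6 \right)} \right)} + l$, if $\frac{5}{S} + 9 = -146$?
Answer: $\frac{5029}{93} \approx 54.075$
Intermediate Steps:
$S = - \frac{1}{31}$ ($S = \frac{5}{-9 - 146} = \frac{5}{-155} = 5 \left(- \frac{1}{155}\right) = - \frac{1}{31} \approx -0.032258$)
$c{\left(X \right)} = - \frac{25}{3} + \frac{2 X}{9}$ ($c{\left(X \right)} = -9 + \frac{\left(X + X\right) + 6}{9} = -9 + \frac{2 X + 6}{9} = -9 + \frac{6 + 2 X}{9} = -9 + \left(\frac{2}{3} + \frac{2 X}{9}\right) = - \frac{25}{3} + \frac{2 X}{9}$)
$r{\left(F \right)} = 52 + F$ ($r{\left(F \right)} = -2 + \left(\left(52 + F\right) + \left(\frac{F}{F} + \frac{F}{F}\right)\right) = -2 + \left(\left(52 + F\right) + \left(1 + 1\right)\right) = -2 + \left(\left(52 + F\right) + 2\right) = -2 + \left(54 + F\right) = 52 + F$)
$l = \frac{364}{31}$ ($l = \left(- \frac{1}{31}\right) \left(-364\right) = \frac{364}{31} \approx 11.742$)
$r{\left(c{\left(-6 \right)} \right)} + l = \left(52 + \left(- \frac{25}{3} + \frac{2}{9} \left(-6\right)\right)\right) + \frac{364}{31} = \left(52 - \frac{29}{3}\right) + \frac{364}{31} = \frac{127}{3} + \frac{364}{31} = \frac{5029}{93}$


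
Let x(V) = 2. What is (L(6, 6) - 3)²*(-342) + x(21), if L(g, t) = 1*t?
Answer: -3076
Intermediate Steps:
L(g, t) = t
(L(6, 6) - 3)²*(-342) + x(21) = (6 - 3)²*(-342) + 2 = 3²*(-342) + 2 = 9*(-342) + 2 = -3078 + 2 = -3076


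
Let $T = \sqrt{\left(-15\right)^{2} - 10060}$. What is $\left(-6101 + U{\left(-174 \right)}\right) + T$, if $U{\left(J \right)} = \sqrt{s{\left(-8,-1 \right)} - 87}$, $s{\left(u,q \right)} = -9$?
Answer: $-6101 + i \sqrt{9835} + 4 i \sqrt{6} \approx -6101.0 + 108.97 i$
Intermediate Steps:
$T = i \sqrt{9835}$ ($T = \sqrt{225 - 10060} = \sqrt{-9835} = i \sqrt{9835} \approx 99.172 i$)
$U{\left(J \right)} = 4 i \sqrt{6}$ ($U{\left(J \right)} = \sqrt{-9 - 87} = \sqrt{-96} = 4 i \sqrt{6}$)
$\left(-6101 + U{\left(-174 \right)}\right) + T = \left(-6101 + 4 i \sqrt{6}\right) + i \sqrt{9835} = -6101 + i \sqrt{9835} + 4 i \sqrt{6}$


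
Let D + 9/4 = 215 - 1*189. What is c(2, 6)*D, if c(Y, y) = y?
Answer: 285/2 ≈ 142.50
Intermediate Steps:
D = 95/4 (D = -9/4 + (215 - 1*189) = -9/4 + (215 - 189) = -9/4 + 26 = 95/4 ≈ 23.750)
c(2, 6)*D = 6*(95/4) = 285/2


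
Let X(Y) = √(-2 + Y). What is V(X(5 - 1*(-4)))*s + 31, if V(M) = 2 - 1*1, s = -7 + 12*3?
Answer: 60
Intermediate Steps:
s = 29 (s = -7 + 36 = 29)
V(M) = 1 (V(M) = 2 - 1 = 1)
V(X(5 - 1*(-4)))*s + 31 = 1*29 + 31 = 29 + 31 = 60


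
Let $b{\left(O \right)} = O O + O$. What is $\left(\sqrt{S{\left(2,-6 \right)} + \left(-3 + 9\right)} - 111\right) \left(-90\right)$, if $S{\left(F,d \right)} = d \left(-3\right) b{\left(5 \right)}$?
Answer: $9990 - 90 \sqrt{546} \approx 7887.0$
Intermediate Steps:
$b{\left(O \right)} = O + O^{2}$ ($b{\left(O \right)} = O^{2} + O = O + O^{2}$)
$S{\left(F,d \right)} = - 90 d$ ($S{\left(F,d \right)} = d \left(-3\right) 5 \left(1 + 5\right) = - 3 d 5 \cdot 6 = - 3 d 30 = - 90 d$)
$\left(\sqrt{S{\left(2,-6 \right)} + \left(-3 + 9\right)} - 111\right) \left(-90\right) = \left(\sqrt{\left(-90\right) \left(-6\right) + \left(-3 + 9\right)} - 111\right) \left(-90\right) = \left(\sqrt{540 + 6} - 111\right) \left(-90\right) = \left(\sqrt{546} - 111\right) \left(-90\right) = \left(-111 + \sqrt{546}\right) \left(-90\right) = 9990 - 90 \sqrt{546}$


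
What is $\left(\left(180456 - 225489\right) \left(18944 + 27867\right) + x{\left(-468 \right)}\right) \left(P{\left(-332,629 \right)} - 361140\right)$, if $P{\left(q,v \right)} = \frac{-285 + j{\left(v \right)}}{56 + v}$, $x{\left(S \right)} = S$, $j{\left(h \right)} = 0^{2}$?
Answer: $\frac{104297898074490747}{137} \approx 7.613 \cdot 10^{14}$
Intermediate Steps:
$j{\left(h \right)} = 0$
$P{\left(q,v \right)} = - \frac{285}{56 + v}$ ($P{\left(q,v \right)} = \frac{-285 + 0}{56 + v} = - \frac{285}{56 + v}$)
$\left(\left(180456 - 225489\right) \left(18944 + 27867\right) + x{\left(-468 \right)}\right) \left(P{\left(-332,629 \right)} - 361140\right) = \left(\left(180456 - 225489\right) \left(18944 + 27867\right) - 468\right) \left(- \frac{285}{56 + 629} - 361140\right) = \left(\left(-45033\right) 46811 - 468\right) \left(- \frac{285}{685} - 361140\right) = \left(-2108039763 - 468\right) \left(\left(-285\right) \frac{1}{685} - 361140\right) = - 2108040231 \left(- \frac{57}{137} - 361140\right) = \left(-2108040231\right) \left(- \frac{49476237}{137}\right) = \frac{104297898074490747}{137}$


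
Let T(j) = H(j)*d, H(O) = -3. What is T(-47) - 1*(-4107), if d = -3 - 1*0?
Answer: 4116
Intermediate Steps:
d = -3 (d = -3 + 0 = -3)
T(j) = 9 (T(j) = -3*(-3) = 9)
T(-47) - 1*(-4107) = 9 - 1*(-4107) = 9 + 4107 = 4116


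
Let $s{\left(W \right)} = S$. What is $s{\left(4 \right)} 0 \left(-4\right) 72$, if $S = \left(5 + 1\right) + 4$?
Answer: $0$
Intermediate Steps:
$S = 10$ ($S = 6 + 4 = 10$)
$s{\left(W \right)} = 10$
$s{\left(4 \right)} 0 \left(-4\right) 72 = 10 \cdot 0 \left(-4\right) 72 = 10 \cdot 0 \cdot 72 = 0 \cdot 72 = 0$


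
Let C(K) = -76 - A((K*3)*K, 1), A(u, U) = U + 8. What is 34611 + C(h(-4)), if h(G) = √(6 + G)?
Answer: 34526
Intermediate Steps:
A(u, U) = 8 + U
C(K) = -85 (C(K) = -76 - (8 + 1) = -76 - 1*9 = -76 - 9 = -85)
34611 + C(h(-4)) = 34611 - 85 = 34526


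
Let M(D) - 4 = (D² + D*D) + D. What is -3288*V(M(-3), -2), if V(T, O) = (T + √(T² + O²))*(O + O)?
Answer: 249888 + 13152*√365 ≈ 5.0116e+5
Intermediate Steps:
M(D) = 4 + D + 2*D² (M(D) = 4 + ((D² + D*D) + D) = 4 + ((D² + D²) + D) = 4 + (2*D² + D) = 4 + (D + 2*D²) = 4 + D + 2*D²)
V(T, O) = 2*O*(T + √(O² + T²)) (V(T, O) = (T + √(O² + T²))*(2*O) = 2*O*(T + √(O² + T²)))
-3288*V(M(-3), -2) = -6576*(-2)*((4 - 3 + 2*(-3)²) + √((-2)² + (4 - 3 + 2*(-3)²)²)) = -6576*(-2)*((4 - 3 + 2*9) + √(4 + (4 - 3 + 2*9)²)) = -6576*(-2)*((4 - 3 + 18) + √(4 + (4 - 3 + 18)²)) = -6576*(-2)*(19 + √(4 + 19²)) = -6576*(-2)*(19 + √(4 + 361)) = -6576*(-2)*(19 + √365) = -3288*(-76 - 4*√365) = 249888 + 13152*√365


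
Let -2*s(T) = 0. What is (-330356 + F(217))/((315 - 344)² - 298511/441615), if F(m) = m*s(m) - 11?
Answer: -145895022705/371099704 ≈ -393.14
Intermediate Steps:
s(T) = 0 (s(T) = -½*0 = 0)
F(m) = -11 (F(m) = m*0 - 11 = 0 - 11 = -11)
(-330356 + F(217))/((315 - 344)² - 298511/441615) = (-330356 - 11)/((315 - 344)² - 298511/441615) = -330367/((-29)² - 298511*1/441615) = -330367/(841 - 298511/441615) = -330367/371099704/441615 = -330367*441615/371099704 = -145895022705/371099704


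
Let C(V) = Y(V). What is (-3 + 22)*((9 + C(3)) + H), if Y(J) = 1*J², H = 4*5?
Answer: 722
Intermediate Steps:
H = 20
Y(J) = J²
C(V) = V²
(-3 + 22)*((9 + C(3)) + H) = (-3 + 22)*((9 + 3²) + 20) = 19*((9 + 9) + 20) = 19*(18 + 20) = 19*38 = 722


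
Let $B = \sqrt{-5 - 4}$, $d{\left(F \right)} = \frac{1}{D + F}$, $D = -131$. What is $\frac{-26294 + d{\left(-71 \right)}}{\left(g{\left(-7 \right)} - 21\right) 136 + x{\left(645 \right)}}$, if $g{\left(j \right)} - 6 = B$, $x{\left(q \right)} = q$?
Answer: $\frac{823265295}{47413642} + \frac{120391484 i}{23706821} \approx 17.363 + 5.0783 i$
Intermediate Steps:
$d{\left(F \right)} = \frac{1}{-131 + F}$
$B = 3 i$ ($B = \sqrt{-9} = 3 i \approx 3.0 i$)
$g{\left(j \right)} = 6 + 3 i$
$\frac{-26294 + d{\left(-71 \right)}}{\left(g{\left(-7 \right)} - 21\right) 136 + x{\left(645 \right)}} = \frac{-26294 + \frac{1}{-131 - 71}}{\left(\left(6 + 3 i\right) - 21\right) 136 + 645} = \frac{-26294 + \frac{1}{-202}}{\left(-15 + 3 i\right) 136 + 645} = \frac{-26294 - \frac{1}{202}}{\left(-2040 + 408 i\right) + 645} = - \frac{5311389}{202 \left(-1395 + 408 i\right)} = - \frac{5311389 \frac{-1395 - 408 i}{2112489}}{202} = - \frac{1770463 \left(-1395 - 408 i\right)}{142240926}$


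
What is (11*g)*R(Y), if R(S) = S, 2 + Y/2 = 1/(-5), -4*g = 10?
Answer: 121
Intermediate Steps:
g = -5/2 (g = -¼*10 = -5/2 ≈ -2.5000)
Y = -22/5 (Y = -4 + 2/(-5) = -4 + 2*(-⅕) = -4 - ⅖ = -22/5 ≈ -4.4000)
(11*g)*R(Y) = (11*(-5/2))*(-22/5) = -55/2*(-22/5) = 121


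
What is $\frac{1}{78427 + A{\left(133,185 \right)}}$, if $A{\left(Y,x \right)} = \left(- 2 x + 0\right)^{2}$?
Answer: $\frac{1}{215327} \approx 4.6441 \cdot 10^{-6}$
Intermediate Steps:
$A{\left(Y,x \right)} = 4 x^{2}$ ($A{\left(Y,x \right)} = \left(- 2 x\right)^{2} = 4 x^{2}$)
$\frac{1}{78427 + A{\left(133,185 \right)}} = \frac{1}{78427 + 4 \cdot 185^{2}} = \frac{1}{78427 + 4 \cdot 34225} = \frac{1}{78427 + 136900} = \frac{1}{215327}$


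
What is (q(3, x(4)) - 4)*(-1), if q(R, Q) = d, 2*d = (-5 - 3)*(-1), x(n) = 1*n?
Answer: 0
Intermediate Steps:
x(n) = n
d = 4 (d = ((-5 - 3)*(-1))/2 = (-8*(-1))/2 = (1/2)*8 = 4)
q(R, Q) = 4
(q(3, x(4)) - 4)*(-1) = (4 - 4)*(-1) = 0*(-1) = 0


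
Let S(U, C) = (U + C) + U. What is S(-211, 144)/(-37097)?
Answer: 278/37097 ≈ 0.0074939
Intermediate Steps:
S(U, C) = C + 2*U (S(U, C) = (C + U) + U = C + 2*U)
S(-211, 144)/(-37097) = (144 + 2*(-211))/(-37097) = (144 - 422)*(-1/37097) = -278*(-1/37097) = 278/37097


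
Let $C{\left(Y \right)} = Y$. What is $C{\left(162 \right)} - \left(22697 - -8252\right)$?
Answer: $-30787$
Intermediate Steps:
$C{\left(162 \right)} - \left(22697 - -8252\right) = 162 - \left(22697 - -8252\right) = 162 - \left(22697 + 8252\right) = 162 - 30949 = -30787$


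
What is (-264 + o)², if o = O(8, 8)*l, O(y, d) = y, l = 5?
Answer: 50176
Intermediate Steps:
o = 40 (o = 8*5 = 40)
(-264 + o)² = (-264 + 40)² = (-224)² = 50176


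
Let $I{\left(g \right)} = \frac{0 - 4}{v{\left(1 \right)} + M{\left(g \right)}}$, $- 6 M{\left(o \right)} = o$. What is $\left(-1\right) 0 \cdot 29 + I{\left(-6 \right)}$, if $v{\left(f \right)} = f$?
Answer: $-2$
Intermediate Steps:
$M{\left(o \right)} = - \frac{o}{6}$
$I{\left(g \right)} = - \frac{4}{1 - \frac{g}{6}}$ ($I{\left(g \right)} = \frac{0 - 4}{1 - \frac{g}{6}} = - \frac{4}{1 - \frac{g}{6}}$)
$\left(-1\right) 0 \cdot 29 + I{\left(-6 \right)} = \left(-1\right) 0 \cdot 29 + \frac{24}{-6 - 6} = 0 \cdot 29 + \frac{24}{-12} = 0 + 24 \left(- \frac{1}{12}\right) = 0 - 2 = -2$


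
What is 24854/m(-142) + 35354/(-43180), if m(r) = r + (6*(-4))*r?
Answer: 239432389/35256470 ≈ 6.7912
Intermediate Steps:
m(r) = -23*r (m(r) = r - 24*r = -23*r)
24854/m(-142) + 35354/(-43180) = 24854/((-23*(-142))) + 35354/(-43180) = 24854/3266 + 35354*(-1/43180) = 24854*(1/3266) - 17677/21590 = 12427/1633 - 17677/21590 = 239432389/35256470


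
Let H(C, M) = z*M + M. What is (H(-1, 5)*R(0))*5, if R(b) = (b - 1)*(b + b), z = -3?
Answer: 0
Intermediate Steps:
H(C, M) = -2*M (H(C, M) = -3*M + M = -2*M)
R(b) = 2*b*(-1 + b) (R(b) = (-1 + b)*(2*b) = 2*b*(-1 + b))
(H(-1, 5)*R(0))*5 = ((-2*5)*(2*0*(-1 + 0)))*5 = -20*0*(-1)*5 = -10*0*5 = 0*5 = 0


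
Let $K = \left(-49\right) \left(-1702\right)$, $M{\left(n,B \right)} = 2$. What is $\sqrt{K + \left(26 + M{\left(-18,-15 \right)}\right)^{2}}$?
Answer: $7 \sqrt{1718} \approx 290.14$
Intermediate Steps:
$K = 83398$
$\sqrt{K + \left(26 + M{\left(-18,-15 \right)}\right)^{2}} = \sqrt{83398 + \left(26 + 2\right)^{2}} = \sqrt{83398 + 28^{2}} = \sqrt{83398 + 784} = \sqrt{84182} = 7 \sqrt{1718}$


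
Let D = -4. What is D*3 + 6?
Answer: -6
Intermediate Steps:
D*3 + 6 = -4*3 + 6 = -12 + 6 = -6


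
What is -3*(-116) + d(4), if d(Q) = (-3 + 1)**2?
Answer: 352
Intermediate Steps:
d(Q) = 4 (d(Q) = (-2)**2 = 4)
-3*(-116) + d(4) = -3*(-116) + 4 = 348 + 4 = 352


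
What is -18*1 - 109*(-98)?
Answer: 10664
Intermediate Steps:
-18*1 - 109*(-98) = -18 + 10682 = 10664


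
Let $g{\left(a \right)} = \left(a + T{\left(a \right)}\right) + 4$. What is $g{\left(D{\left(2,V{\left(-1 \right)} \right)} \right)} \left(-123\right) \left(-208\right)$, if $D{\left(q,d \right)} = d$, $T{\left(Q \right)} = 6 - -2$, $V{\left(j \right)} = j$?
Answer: $281424$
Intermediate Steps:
$T{\left(Q \right)} = 8$ ($T{\left(Q \right)} = 6 + 2 = 8$)
$g{\left(a \right)} = 12 + a$ ($g{\left(a \right)} = \left(a + 8\right) + 4 = \left(8 + a\right) + 4 = 12 + a$)
$g{\left(D{\left(2,V{\left(-1 \right)} \right)} \right)} \left(-123\right) \left(-208\right) = \left(12 - 1\right) \left(-123\right) \left(-208\right) = 11 \left(-123\right) \left(-208\right) = \left(-1353\right) \left(-208\right) = 281424$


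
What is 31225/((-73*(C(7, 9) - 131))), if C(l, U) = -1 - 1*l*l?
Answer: 31225/13213 ≈ 2.3632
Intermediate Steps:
C(l, U) = -1 - l² (C(l, U) = -1 - l*l = -1 - l²)
31225/((-73*(C(7, 9) - 131))) = 31225/((-73*((-1 - 1*7²) - 131))) = 31225/((-73*((-1 - 1*49) - 131))) = 31225/((-73*((-1 - 49) - 131))) = 31225/((-73*(-50 - 131))) = 31225/((-73*(-181))) = 31225/13213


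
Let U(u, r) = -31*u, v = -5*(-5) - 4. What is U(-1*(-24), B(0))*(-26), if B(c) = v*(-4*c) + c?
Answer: 19344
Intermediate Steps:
v = 21 (v = 25 - 4 = 21)
B(c) = -83*c (B(c) = 21*(-4*c) + c = -84*c + c = -83*c)
U(-1*(-24), B(0))*(-26) = -(-31)*(-24)*(-26) = -31*24*(-26) = -744*(-26) = 19344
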